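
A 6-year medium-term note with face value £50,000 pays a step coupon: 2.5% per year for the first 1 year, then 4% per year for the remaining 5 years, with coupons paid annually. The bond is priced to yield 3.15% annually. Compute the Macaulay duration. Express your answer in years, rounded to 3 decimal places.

Periodic yield y = 0.0315. Discount each cash flow and weight by its year:
  t   CF        PV=CF/(1+0.0315)^t    t·PV
  1     1,250.00     1,211.8274     1,211.8274
  2     2,000.00     1,879.7129     3,759.4259
  3     2,000.00     1,822.3102     5,466.9305
  4     2,000.00     1,766.6604     7,066.6415
  5     2,000.00     1,712.7100     8,563.5500
  6    52,000.00    43,170.5866   259,023.5195
  Σ                 51,563.8075   285,091.8949
Price P = Σ PV = 51,563.8075.
Macaulay duration = Σ(t·PV) / P = 285,091.8949 / 51,563.8075 = 5.52891 years.

5.529 years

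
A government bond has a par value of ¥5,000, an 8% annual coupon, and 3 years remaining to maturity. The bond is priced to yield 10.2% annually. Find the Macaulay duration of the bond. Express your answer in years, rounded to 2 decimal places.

2.78 years

Periodic yield y = 0.102. Discount each cash flow and weight by its year:
  t   CF        PV=CF/(1+0.102)^t    t·PV
  1       400.00       362.9764       362.9764
  2       400.00       329.3797       658.7594
  3     5,400.00     4,035.0505    12,105.1516
  Σ                  4,727.4066    13,126.8873
Price P = Σ PV = 4,727.4066.
Macaulay duration = Σ(t·PV) / P = 13,126.8873 / 4,727.4066 = 2.77676 years.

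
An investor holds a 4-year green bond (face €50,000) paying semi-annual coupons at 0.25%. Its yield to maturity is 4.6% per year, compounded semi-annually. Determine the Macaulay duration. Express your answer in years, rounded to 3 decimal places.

Periodic yield y = 0.023. Discount each cash flow and weight by its period:
  t   CF        PV=CF/(1+0.023)^t    t·PV
  1        62.50        61.0948        61.0948
  2        62.50        59.7212       119.4425
  3        62.50        58.3785       175.1356
  4        62.50        57.0660       228.2640
  5        62.50        55.7830       278.9150
  6        62.50        54.5288       327.1730
  7        62.50        53.3029       373.1201
  8    50,062.50    41,735.6771   333,885.4168
  Σ                 42,135.5524   335,448.5618
Price P = Σ PV = 42,135.5524.
Macaulay duration = Σ(t·PV) / P = 335,448.5618 / 42,135.5524 = 7.96118 half-year periods.
In years: 7.96118 / 2 = 3.98059 years.

3.981 years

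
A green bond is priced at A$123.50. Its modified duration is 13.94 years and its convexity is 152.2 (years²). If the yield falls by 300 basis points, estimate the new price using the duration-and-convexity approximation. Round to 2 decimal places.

A$183.61

Duration effect: -D_mod·Δy = -13.94 × (-0.03) = +0.418200
Convexity effect: ½·C·(Δy)² = 0.5 × 152.2 × (-0.03)² = +0.0684900
ΔP/P ≈ +0.418200 + 0.0684900 = +0.486690
New price ≈ 123.50 × (1 + 0.486690) = 183.606215.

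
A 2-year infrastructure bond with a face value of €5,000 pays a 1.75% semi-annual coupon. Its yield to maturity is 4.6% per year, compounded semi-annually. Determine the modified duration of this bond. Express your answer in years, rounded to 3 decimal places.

1.929 years

Periodic yield y = 0.023. First find Macaulay duration:
  t   CF        PV=CF/(1+0.023)^t    t·PV
  1        43.75        42.7664        42.7664
  2        43.75        41.8049        83.6097
  3        43.75        40.8650       122.5949
  4     5,043.75     4,605.2267    18,420.9069
  Σ                  4,730.6629    18,669.8779
P = 4,730.6629; Macaulay duration = 18,669.8779 / 4,730.6629 = 3.94657 half-year periods = 1.97328 years.
Modified duration = D_Mac / (1 + y) = 1.97328 / 1.023 = 1.92892 years.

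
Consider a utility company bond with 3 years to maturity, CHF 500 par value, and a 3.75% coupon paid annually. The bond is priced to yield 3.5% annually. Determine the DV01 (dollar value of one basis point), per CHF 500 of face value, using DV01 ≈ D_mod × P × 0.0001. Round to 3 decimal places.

Periodic yield y = 0.035.
  t   CF        PV=CF/(1+0.035)^t    t·PV
  1        18.75        18.1159        18.1159
  2        18.75        17.5033        35.0067
  3       518.75       467.8828     1,403.6483
  Σ                    503.5020     1,456.7709
P = 503.5020; D_Mac = 2.89328 yrs; D_mod = 2.79544 yrs.
DV01 ≈ 2.79544 × 503.5020 × 0.0001 = 0.140751.

CHF 0.141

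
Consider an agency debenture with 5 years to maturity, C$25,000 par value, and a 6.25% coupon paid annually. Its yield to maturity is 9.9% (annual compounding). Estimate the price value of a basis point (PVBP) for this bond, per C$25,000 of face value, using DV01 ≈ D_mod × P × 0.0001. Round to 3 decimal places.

C$8.614

Periodic yield y = 0.099.
  t   CF        PV=CF/(1+0.099)^t    t·PV
  1     1,562.50     1,421.7470     1,421.7470
  2     1,562.50     1,293.6734     2,587.3468
  3     1,562.50     1,177.1368     3,531.4105
  4     1,562.50     1,071.0981     4,284.3925
  5    26,562.50    16,568.3967    82,841.9837
  Σ                 21,532.0521    94,666.8804
P = 21,532.0521; D_Mac = 4.39656 yrs; D_mod = 4.00051 yrs.
DV01 ≈ 4.00051 × 21,532.0521 × 0.0001 = 8.613911.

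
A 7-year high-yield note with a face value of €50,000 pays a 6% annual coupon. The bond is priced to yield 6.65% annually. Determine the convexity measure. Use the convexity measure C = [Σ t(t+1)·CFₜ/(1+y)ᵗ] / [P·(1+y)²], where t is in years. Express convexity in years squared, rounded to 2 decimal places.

With y = 0.0665:
  t   CF        PV=CF/(1+0.0665)^t    t·PV        t(t+1)·PV
  1     3,000.00     2,812.9395     2,812.9395       5,625.8790
  2     3,000.00     2,637.5429     5,275.0858      15,825.2575
  3     3,000.00     2,473.0829     7,419.2487      29,676.9949
  4     3,000.00     2,318.8775     9,275.5102      46,377.5510
  5     3,000.00     2,174.2874    10,871.4372      65,228.6230
  6     3,000.00     2,038.7130    12,232.2781      85,625.9467
  7    53,000.00    33,771.4611   236,400.2280   1,891,201.8242
  Σ                 48,226.9045   284,286.7276   2,139,562.0763
P = 48,226.9045.
Convexity = Σ t(t+1)·PV / [P·(1+y)²] = 2,139,562.0763 / (48,226.9045 × 1.137422) = 39.00442.

39.00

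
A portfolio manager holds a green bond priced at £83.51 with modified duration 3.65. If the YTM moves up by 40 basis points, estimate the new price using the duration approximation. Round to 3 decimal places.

Duration approximation: ΔP/P ≈ -D_mod · Δy = -3.65 × (+0.004) = -0.014600.
New price ≈ 83.51 × (1 - 0.014600) = 82.290754.

£82.291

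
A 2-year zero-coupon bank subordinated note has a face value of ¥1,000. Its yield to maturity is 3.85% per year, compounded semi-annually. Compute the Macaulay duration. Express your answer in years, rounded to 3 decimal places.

2.000 years

A zero-coupon bond has a single cash flow at maturity, so its Macaulay duration equals its maturity: 2 years.
(Equivalently: 4 semi-annual periods ÷ 2 = 2 years.)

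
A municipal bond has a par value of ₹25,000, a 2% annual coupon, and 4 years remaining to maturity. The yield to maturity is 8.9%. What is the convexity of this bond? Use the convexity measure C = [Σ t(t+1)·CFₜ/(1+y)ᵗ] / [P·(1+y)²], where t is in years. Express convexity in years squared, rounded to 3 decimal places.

With y = 0.089:
  t   CF        PV=CF/(1+0.089)^t    t·PV        t(t+1)·PV
  1       500.00       459.1368       459.1368         918.2736
  2       500.00       421.6132       843.2265       2,529.6795
  3       500.00       387.1563     1,161.4690       4,645.8760
  4    25,500.00    18,131.2882    72,525.1528     362,625.7642
  Σ                 19,399.1946    74,988.9851     370,719.5933
P = 19,399.1946.
Convexity = Σ t(t+1)·PV / [P·(1+y)²] = 370,719.5933 / (19,399.1946 × 1.185921) = 16.11410.

16.114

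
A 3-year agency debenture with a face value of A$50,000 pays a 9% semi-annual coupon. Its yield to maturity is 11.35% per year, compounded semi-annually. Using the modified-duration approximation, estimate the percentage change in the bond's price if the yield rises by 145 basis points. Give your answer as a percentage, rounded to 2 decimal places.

-3.68%

Periodic yield y = 0.05675. Modified duration first:
  t   CF        PV=CF/(1+0.05675)^t    t·PV
  1     2,250.00     2,129.1696     2,129.1696
  2     2,250.00     2,014.8281     4,029.6563
  3     2,250.00     1,906.6270     5,719.8811
  4     2,250.00     1,804.2366     7,216.9465
  5     2,250.00     1,707.3448     8,536.7240
  6    52,250.00    37,519.1297   225,114.7782
  Σ                 47,081.3359   252,747.1556
P = 47,081.3359; D_Mac = 5.36831 half-year periods = 2.68415 yrs; D_mod = 2.68415/(1+0.05675) = 2.54001 yrs.
ΔP/P ≈ -D_mod · Δy = -2.54001 × (+0.0145) = -0.036830 = -3.6830%.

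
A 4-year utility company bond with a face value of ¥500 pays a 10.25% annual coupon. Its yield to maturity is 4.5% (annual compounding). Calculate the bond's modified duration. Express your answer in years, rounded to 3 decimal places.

Periodic yield y = 0.045. First find Macaulay duration:
  t   CF        PV=CF/(1+0.045)^t    t·PV
  1        51.25        49.0431        49.0431
  2        51.25        46.9312        93.8623
  3        51.25        44.9102       134.7306
  4       551.25       462.2569     1,849.0278
  Σ                    603.1414     2,126.6637
P = 603.1414; Macaulay duration = 2,126.6637 / 603.1414 = 3.52598 years.
Modified duration = D_Mac / (1 + y) = 3.52598 / 1.045 = 3.37414 years.

3.374 years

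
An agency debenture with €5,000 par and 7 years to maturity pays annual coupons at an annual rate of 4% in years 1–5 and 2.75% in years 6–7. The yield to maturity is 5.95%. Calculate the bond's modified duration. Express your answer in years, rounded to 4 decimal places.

Periodic yield y = 0.0595. First find Macaulay duration:
  t   CF        PV=CF/(1+0.0595)^t    t·PV
  1       200.00       188.7683       188.7683
  2       200.00       178.1673       356.3347
  3       200.00       168.1617       504.4851
  4       200.00       158.7180       634.8720
  5       200.00       149.8046       749.0231
  6       137.50        97.2069       583.2412
  7     5,137.50     3,428.0339    23,996.2373
  Σ                  4,368.8607    27,012.9616
P = 4,368.8607; Macaulay duration = 27,012.9616 / 4,368.8607 = 6.18307 years.
Modified duration = D_Mac / (1 + y) = 6.18307 / 1.0595 = 5.83584 years.

5.8358 years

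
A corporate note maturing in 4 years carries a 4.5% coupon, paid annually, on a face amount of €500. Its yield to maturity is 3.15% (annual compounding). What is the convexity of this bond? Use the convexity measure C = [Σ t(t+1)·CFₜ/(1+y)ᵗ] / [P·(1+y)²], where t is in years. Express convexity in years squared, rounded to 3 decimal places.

With y = 0.0315:
  t   CF        PV=CF/(1+0.0315)^t    t·PV        t(t+1)·PV
  1        22.50        21.8129        21.8129          43.6258
  2        22.50        21.1468        42.2935         126.8806
  3        22.50        20.5010        61.5030         246.0119
  4       522.50       461.5400     1,846.1601       9,230.8004
  Σ                    525.0007     1,971.7695       9,647.3187
P = 525.0007.
Convexity = Σ t(t+1)·PV / [P·(1+y)²] = 9,647.3187 / (525.0007 × 1.063992) = 17.27063.

17.271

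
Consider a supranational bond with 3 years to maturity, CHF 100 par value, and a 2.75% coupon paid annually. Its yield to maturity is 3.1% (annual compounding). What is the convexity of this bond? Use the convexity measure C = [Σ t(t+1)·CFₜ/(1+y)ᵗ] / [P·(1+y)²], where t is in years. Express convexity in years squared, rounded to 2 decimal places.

With y = 0.031:
  t   CF        PV=CF/(1+0.031)^t    t·PV        t(t+1)·PV
  1         2.75         2.6673         2.6673           5.3346
  2         2.75         2.5871         5.1742          15.5227
  3       102.75        93.7575       281.2724       1,125.0895
  Σ                     99.0119       289.1139       1,145.9468
P = 99.0119.
Convexity = Σ t(t+1)·PV / [P·(1+y)²] = 1,145.9468 / (99.0119 × 1.062961) = 10.88829.

10.89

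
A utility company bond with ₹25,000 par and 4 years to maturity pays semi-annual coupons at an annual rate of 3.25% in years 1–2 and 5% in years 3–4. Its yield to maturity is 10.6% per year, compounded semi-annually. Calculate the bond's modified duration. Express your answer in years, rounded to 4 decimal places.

3.5401 years

Periodic yield y = 0.053. First find Macaulay duration:
  t   CF        PV=CF/(1+0.053)^t    t·PV
  1       406.25       385.8025       385.8025
  2       406.25       366.3841       732.7682
  3       406.25       347.9431     1,043.8294
  4       406.25       330.4303     1,321.7213
  5       625.00       482.7677     2,413.8383
  6       625.00       458.4688     2,750.8128
  7       625.00       435.3930     3,047.7508
  8    25,625.00    16,952.6230   135,620.9842
  Σ                 19,759.8125   147,317.5074
P = 19,759.8125; Macaulay duration = 147,317.5074 / 19,759.8125 = 7.45541 half-year periods = 3.72771 years.
Modified duration = D_Mac / (1 + y) = 3.72771 / 1.053 = 3.54008 years.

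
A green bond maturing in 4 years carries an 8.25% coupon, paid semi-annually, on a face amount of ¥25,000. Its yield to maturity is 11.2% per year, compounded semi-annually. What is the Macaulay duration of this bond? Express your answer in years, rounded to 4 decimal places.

3.4569 years

Periodic yield y = 0.056. Discount each cash flow and weight by its period:
  t   CF        PV=CF/(1+0.056)^t    t·PV
  1     1,031.25       976.5625       976.5625
  2     1,031.25       924.7751     1,849.5502
  3     1,031.25       875.7340     2,627.2020
  4     1,031.25       829.2936     3,317.1742
  5     1,031.25       785.3159     3,926.5793
  6     1,031.25       743.6703     4,462.0220
  7     1,031.25       704.2333     4,929.6328
  8    26,031.25    16,833.8587   134,670.8696
  Σ                 22,673.4433   156,759.5926
Price P = Σ PV = 22,673.4433.
Macaulay duration = Σ(t·PV) / P = 156,759.5926 / 22,673.4433 = 6.91380 half-year periods.
In years: 6.91380 / 2 = 3.45690 years.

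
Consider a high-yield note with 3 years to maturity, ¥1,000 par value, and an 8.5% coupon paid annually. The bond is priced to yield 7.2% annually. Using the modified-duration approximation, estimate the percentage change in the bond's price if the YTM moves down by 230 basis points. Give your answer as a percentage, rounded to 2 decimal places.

+5.95%

Periodic yield y = 0.072. Modified duration first:
  t   CF        PV=CF/(1+0.072)^t    t·PV
  1        85.00        79.2910        79.2910
  2        85.00        73.9655       147.9311
  3     1,085.00       880.7353     2,642.2058
  Σ                  1,033.9918     2,869.4279
P = 1,033.9918; D_Mac = 2.77510 yrs; D_mod = 2.77510/(1+0.072) = 2.58871 yrs.
ΔP/P ≈ -D_mod · Δy = -2.58871 × (-0.023) = +0.059540 = +5.9540%.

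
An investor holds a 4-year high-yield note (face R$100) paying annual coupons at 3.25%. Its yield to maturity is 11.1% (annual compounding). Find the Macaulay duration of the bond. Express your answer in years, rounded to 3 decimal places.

Periodic yield y = 0.111. Discount each cash flow and weight by its year:
  t   CF        PV=CF/(1+0.111)^t    t·PV
  1         3.25         2.9253         2.9253
  2         3.25         2.6330         5.2661
  3         3.25         2.3700         7.1099
  4       103.25        67.7694       271.0777
  Σ                     75.6977       286.3789
Price P = Σ PV = 75.6977.
Macaulay duration = Σ(t·PV) / P = 286.3789 / 75.6977 = 3.78319 years.

3.783 years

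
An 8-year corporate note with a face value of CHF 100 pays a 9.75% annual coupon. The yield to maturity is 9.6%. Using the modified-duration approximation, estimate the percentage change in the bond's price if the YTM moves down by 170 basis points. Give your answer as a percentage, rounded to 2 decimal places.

+9.18%

Periodic yield y = 0.096. Modified duration first:
  t   CF        PV=CF/(1+0.096)^t    t·PV
  1         9.75         8.8960         8.8960
  2         9.75         8.1168        16.2336
  3         9.75         7.4058        22.2174
  4         9.75         6.7571        27.0285
  5         9.75         6.1653        30.8263
  6         9.75         5.6252        33.7515
  7         9.75         5.1325        35.9276
  8       109.75        52.7133       421.7063
  Σ                    100.8120       596.5872
P = 100.8120; D_Mac = 5.91782 yrs; D_mod = 5.91782/(1+0.096) = 5.39947 yrs.
ΔP/P ≈ -D_mod · Δy = -5.39947 × (-0.017) = +0.091791 = +9.1791%.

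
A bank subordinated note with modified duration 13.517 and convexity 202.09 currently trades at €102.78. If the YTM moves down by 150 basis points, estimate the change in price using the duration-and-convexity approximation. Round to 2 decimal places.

Duration effect: -D_mod·Δy = -13.517 × (-0.015) = +0.202755
Convexity effect: ½·C·(Δy)² = 0.5 × 202.09 × (-0.015)² = +0.022735125
ΔP/P ≈ +0.202755 + 0.022735125 = +0.225490125
ΔP ≈ 102.78 × (+0.225490125) = +23.1758750475.

+€23.18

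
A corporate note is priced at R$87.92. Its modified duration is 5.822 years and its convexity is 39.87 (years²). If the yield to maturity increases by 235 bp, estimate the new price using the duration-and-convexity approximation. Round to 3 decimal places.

Duration effect: -D_mod·Δy = -5.822 × (+0.0235) = -0.136817
Convexity effect: ½·C·(Δy)² = 0.5 × 39.87 × (0.0235)² = +0.01100910375
ΔP/P ≈ -0.136817 + 0.01100910375 = -0.12580789625
New price ≈ 87.92 × (1 - 0.12580789625) = 76.8589697617.

R$76.859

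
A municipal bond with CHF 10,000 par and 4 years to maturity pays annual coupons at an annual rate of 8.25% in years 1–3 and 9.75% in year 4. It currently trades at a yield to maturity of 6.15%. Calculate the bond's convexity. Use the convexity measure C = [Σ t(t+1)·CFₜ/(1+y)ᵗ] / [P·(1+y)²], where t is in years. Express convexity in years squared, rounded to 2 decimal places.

15.31

With y = 0.0615:
  t   CF        PV=CF/(1+0.0615)^t    t·PV        t(t+1)·PV
  1       825.00       777.2021       777.2021       1,554.4041
  2       825.00       732.1734     1,464.3468       4,393.0404
  3       825.00       689.7536     2,069.2607       8,277.0428
  4    10,975.00     8,644.1946    34,576.7784     172,883.8919
  Σ                 10,843.3236    38,887.5880     187,108.3792
P = 10,843.3236.
Convexity = Σ t(t+1)·PV / [P·(1+y)²] = 187,108.3792 / (10,843.3236 × 1.126782) = 15.31408.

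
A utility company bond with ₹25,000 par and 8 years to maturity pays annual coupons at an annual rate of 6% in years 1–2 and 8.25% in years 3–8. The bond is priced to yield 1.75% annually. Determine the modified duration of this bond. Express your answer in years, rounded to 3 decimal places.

6.557 years

Periodic yield y = 0.0175. First find Macaulay duration:
  t   CF        PV=CF/(1+0.0175)^t    t·PV
  1     1,500.00     1,474.2015     1,474.2015
  2     1,500.00     1,448.8467     2,897.6933
  3     2,062.50     1,957.9009     5,873.7027
  4     2,062.50     1,924.2269     7,696.9077
  5     2,062.50     1,891.1321     9,455.6605
  6     2,062.50     1,858.6065    11,151.6390
  7     2,062.50     1,826.6403    12,786.4820
  8    27,062.50    23,555.5132   188,444.1056
  Σ                 35,937.0680   239,780.3922
P = 35,937.0680; Macaulay duration = 239,780.3922 / 35,937.0680 = 6.67223 years.
Modified duration = D_Mac / (1 + y) = 6.67223 / 1.0175 = 6.55747 years.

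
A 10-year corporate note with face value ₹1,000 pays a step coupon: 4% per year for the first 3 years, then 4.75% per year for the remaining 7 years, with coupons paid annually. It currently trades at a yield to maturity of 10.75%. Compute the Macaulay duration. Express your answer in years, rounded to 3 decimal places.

7.826 years

Periodic yield y = 0.1075. Discount each cash flow and weight by its year:
  t   CF        PV=CF/(1+0.1075)^t    t·PV
  1        40.00        36.1174        36.1174
  2        40.00        32.6116        65.2233
  3        40.00        29.4462        88.3385
  4        47.50        31.5732       126.2928
  5        47.50        28.5085       142.5427
  6        47.50        25.7413       154.4481
  7        47.50        23.2427       162.6992
  8        47.50        20.9867       167.8934
  9        47.50        18.9496       170.5464
  10    1,047.50       377.3260     3,773.2596
  Σ                    624.5032     4,887.3613
Price P = Σ PV = 624.5032.
Macaulay duration = Σ(t·PV) / P = 4,887.3613 / 624.5032 = 7.82600 years.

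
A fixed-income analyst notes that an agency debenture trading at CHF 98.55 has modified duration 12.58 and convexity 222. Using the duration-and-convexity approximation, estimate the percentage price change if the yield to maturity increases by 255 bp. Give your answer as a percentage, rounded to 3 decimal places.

-24.861%

Duration effect: -D_mod·Δy = -12.58 × (+0.0255) = -0.320790
Convexity effect: ½·C·(Δy)² = 0.5 × 222 × (0.0255)² = +0.07217775
ΔP/P ≈ -0.320790 + 0.07217775 = -0.24861225
= -24.861225%.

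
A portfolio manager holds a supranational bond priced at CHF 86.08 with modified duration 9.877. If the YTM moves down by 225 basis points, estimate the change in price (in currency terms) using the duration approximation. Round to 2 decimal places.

Duration approximation: ΔP/P ≈ -D_mod · Δy = -9.877 × (-0.0225) = +0.2222325.
ΔP ≈ 86.08 × (+0.2222325) = +19.1297736.

+CHF 19.13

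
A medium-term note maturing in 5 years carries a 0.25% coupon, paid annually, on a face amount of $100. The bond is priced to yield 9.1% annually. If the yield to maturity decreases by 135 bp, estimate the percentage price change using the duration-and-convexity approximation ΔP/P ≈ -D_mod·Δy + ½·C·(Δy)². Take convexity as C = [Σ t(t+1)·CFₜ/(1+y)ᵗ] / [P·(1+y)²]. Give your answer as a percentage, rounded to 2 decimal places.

+6.37%

With y = 0.091:
  t   CF        PV=CF/(1+0.091)^t    t·PV        t(t+1)·PV
  1         0.25         0.2291         0.2291           0.4583
  2         0.25         0.2100         0.4201           1.2602
  3         0.25         0.1925         0.5775           2.3102
  4         0.25         0.1765         0.7058           3.5292
  5       100.25        64.8576       324.2878       1,945.7269
  Σ                     65.6657       326.2204       1,953.2847
P = 65.6657; D_Mac = 4.96790 yrs; D_mod = 4.55352 yrs; C = 24.99064.
Duration effect: -4.55352 × (-0.0135) = +0.061473
Convexity effect: 0.5 × 24.99064 × (-0.0135)² = +0.0022773
ΔP/P ≈ +0.061473 + 0.0022773 = +0.063750 = +6.3750%.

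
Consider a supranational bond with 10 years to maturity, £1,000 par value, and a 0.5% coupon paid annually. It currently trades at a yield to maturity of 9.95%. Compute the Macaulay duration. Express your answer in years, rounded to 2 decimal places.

Periodic yield y = 0.0995. Discount each cash flow and weight by its year:
  t   CF        PV=CF/(1+0.0995)^t    t·PV
  1         5.00         4.5475         4.5475
  2         5.00         4.1360         8.2720
  3         5.00         3.7617        11.2851
  4         5.00         3.4213        13.6851
  5         5.00         3.1117        15.5584
  6         5.00         2.8301        16.9805
  7         5.00         2.5740        18.0178
  8         5.00         2.3410        18.7283
  9         5.00         2.1292        19.1626
  10    1,005.00       389.2366     3,892.3665
  Σ                    418.0891     4,018.6038
Price P = Σ PV = 418.0891.
Macaulay duration = Σ(t·PV) / P = 4,018.6038 / 418.0891 = 9.61184 years.

9.61 years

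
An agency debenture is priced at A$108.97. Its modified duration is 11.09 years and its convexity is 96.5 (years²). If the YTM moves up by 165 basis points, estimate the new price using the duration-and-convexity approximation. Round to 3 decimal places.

A$90.462

Duration effect: -D_mod·Δy = -11.09 × (+0.0165) = -0.182985
Convexity effect: ½·C·(Δy)² = 0.5 × 96.5 × (0.0165)² = +0.0131360625
ΔP/P ≈ -0.182985 + 0.0131360625 = -0.1698489375
New price ≈ 108.97 × (1 - 0.1698489375) = 90.461561280625.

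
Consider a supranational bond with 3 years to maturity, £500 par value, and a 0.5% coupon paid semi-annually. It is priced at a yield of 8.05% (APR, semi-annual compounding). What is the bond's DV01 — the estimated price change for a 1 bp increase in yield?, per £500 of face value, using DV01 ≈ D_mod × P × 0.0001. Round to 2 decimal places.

£0.11

Periodic yield y = 0.04025.
  t   CF        PV=CF/(1+0.04025)^t    t·PV
  1         1.25         1.2016         1.2016
  2         1.25         1.1551         2.3103
  3         1.25         1.1104         3.3313
  4         1.25         1.0675         4.2699
  5         1.25         1.0262         5.1309
  6       501.25       395.5743     2,373.4456
  Σ                    401.1351     2,389.6897
P = 401.1351; D_Mac = 5.95732 half-year periods = 2.97866 yrs; D_mod = 2.86341 yrs.
DV01 ≈ 2.86341 × 401.1351 × 0.0001 = 0.114861.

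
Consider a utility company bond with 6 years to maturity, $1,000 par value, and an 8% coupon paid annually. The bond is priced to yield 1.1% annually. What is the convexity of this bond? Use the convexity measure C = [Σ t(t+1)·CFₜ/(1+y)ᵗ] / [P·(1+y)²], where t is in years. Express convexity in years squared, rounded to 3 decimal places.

33.467

With y = 0.011:
  t   CF        PV=CF/(1+0.011)^t    t·PV        t(t+1)·PV
  1        80.00        79.1296        79.1296         158.2591
  2        80.00        78.2686       156.5372         469.6117
  3        80.00        77.4170       232.2511         929.0044
  4        80.00        76.5747       306.2988       1,531.4942
  5        80.00        75.7416       378.7078       2,272.2466
  6     1,080.00     1,011.3857     6,068.3144      42,478.2007
  Σ                  1,398.5172     7,221.2389      47,838.8168
P = 1,398.5172.
Convexity = Σ t(t+1)·PV / [P·(1+y)²] = 47,838.8168 / (1,398.5172 × 1.022121) = 33.46650.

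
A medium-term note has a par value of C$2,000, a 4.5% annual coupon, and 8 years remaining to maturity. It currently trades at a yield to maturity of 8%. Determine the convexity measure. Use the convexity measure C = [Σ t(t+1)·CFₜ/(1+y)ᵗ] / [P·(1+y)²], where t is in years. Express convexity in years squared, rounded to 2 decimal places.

48.98

With y = 0.08:
  t   CF        PV=CF/(1+0.08)^t    t·PV        t(t+1)·PV
  1        90.00        83.3333        83.3333         166.6667
  2        90.00        77.1605       154.3210         462.9630
  3        90.00        71.4449       214.3347         857.3388
  4        90.00        66.1527       264.6107       1,323.0537
  5        90.00        61.2525       306.2624       1,837.5746
  6        90.00        56.7153       340.2916       2,382.0412
  7        90.00        52.5141       367.5989       2,940.7916
  8     2,090.00     1,129.1620     9,033.2957      81,299.6617
  Σ                  1,597.7353    10,764.0485      91,270.0913
P = 1,597.7353.
Convexity = Σ t(t+1)·PV / [P·(1+y)²] = 91,270.0913 / (1,597.7353 × 1.166400) = 48.97519.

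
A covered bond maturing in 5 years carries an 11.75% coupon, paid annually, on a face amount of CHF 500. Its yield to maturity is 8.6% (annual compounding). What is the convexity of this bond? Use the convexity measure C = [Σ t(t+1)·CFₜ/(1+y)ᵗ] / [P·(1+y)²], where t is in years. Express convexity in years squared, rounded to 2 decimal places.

19.46

With y = 0.086:
  t   CF        PV=CF/(1+0.086)^t    t·PV        t(t+1)·PV
  1        58.75        54.0976        54.0976         108.1952
  2        58.75        49.8136        99.6273         298.8818
  3        58.75        45.8689       137.6067         550.4269
  4        58.75        42.2366       168.9463         844.7313
  5       558.75       369.8864     1,849.4322      11,096.5932
  Σ                    561.9031     2,309.7100      12,898.8283
P = 561.9031.
Convexity = Σ t(t+1)·PV / [P·(1+y)²] = 12,898.8283 / (561.9031 × 1.179396) = 19.46387.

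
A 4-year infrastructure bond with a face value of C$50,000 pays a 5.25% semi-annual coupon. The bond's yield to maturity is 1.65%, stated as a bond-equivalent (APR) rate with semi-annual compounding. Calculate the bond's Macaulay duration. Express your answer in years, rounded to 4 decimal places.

3.6851 years

Periodic yield y = 0.00825. Discount each cash flow and weight by its period:
  t   CF        PV=CF/(1+0.00825)^t    t·PV
  1     1,312.50     1,301.7605     1,301.7605
  2     1,312.50     1,291.1088     2,582.2177
  3     1,312.50     1,280.5443     3,841.6330
  4     1,312.50     1,270.0663     5,080.2652
  5     1,312.50     1,259.6740     6,298.3699
  6     1,312.50     1,249.3667     7,496.2002
  7     1,312.50     1,239.1438     8,674.0064
  8    51,312.50    48,048.2228   384,385.7827
  Σ                 56,939.8872   419,660.2355
Price P = Σ PV = 56,939.8872.
Macaulay duration = Σ(t·PV) / P = 419,660.2355 / 56,939.8872 = 7.37023 half-year periods.
In years: 7.37023 / 2 = 3.68512 years.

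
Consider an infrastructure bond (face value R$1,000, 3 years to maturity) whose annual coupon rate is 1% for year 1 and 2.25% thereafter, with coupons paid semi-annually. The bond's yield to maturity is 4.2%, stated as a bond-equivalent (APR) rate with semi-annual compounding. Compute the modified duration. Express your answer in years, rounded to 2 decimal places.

2.88 years

Periodic yield y = 0.021. First find Macaulay duration:
  t   CF        PV=CF/(1+0.021)^t    t·PV
  1         5.00         4.8972         4.8972
  2         5.00         4.7964         9.5929
  3        11.25        10.5700        31.7100
  4        11.25        10.3526        41.4104
  5        11.25        10.1397        50.6983
  6     1,011.25       892.6970     5,356.1821
  Σ                    933.4529     5,494.4909
P = 933.4529; Macaulay duration = 5,494.4909 / 933.4529 = 5.88620 half-year periods = 2.94310 years.
Modified duration = D_Mac / (1 + y) = 2.94310 / 1.021 = 2.88257 years.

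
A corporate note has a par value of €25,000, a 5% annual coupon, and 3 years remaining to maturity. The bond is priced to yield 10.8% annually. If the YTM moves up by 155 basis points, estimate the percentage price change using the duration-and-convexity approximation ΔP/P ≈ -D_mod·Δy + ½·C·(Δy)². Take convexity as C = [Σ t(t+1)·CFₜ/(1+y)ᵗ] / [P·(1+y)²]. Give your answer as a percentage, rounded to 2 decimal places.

-3.87%

With y = 0.108:
  t   CF        PV=CF/(1+0.108)^t    t·PV        t(t+1)·PV
  1     1,250.00     1,128.1588     1,128.1588       2,256.3177
  2     1,250.00     1,018.1939     2,036.3878       6,109.1634
  3    26,250.00    19,297.8989    57,893.6967     231,574.7867
  Σ                 21,444.2516    61,058.2433     239,940.2678
P = 21,444.2516; D_Mac = 2.84730 yrs; D_mod = 2.56977 yrs; C = 9.11408.
Duration effect: -2.56977 × (+0.0155) = -0.039831
Convexity effect: 0.5 × 9.11408 × (0.0155)² = +0.0010948
ΔP/P ≈ -0.039831 + 0.0010948 = -0.038737 = -3.8737%.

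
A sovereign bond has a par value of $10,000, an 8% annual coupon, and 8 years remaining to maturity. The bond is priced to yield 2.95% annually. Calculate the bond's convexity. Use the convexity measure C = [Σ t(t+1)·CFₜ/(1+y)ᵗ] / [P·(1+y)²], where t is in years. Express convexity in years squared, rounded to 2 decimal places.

50.88

With y = 0.0295:
  t   CF        PV=CF/(1+0.0295)^t    t·PV        t(t+1)·PV
  1       800.00       777.0763       777.0763       1,554.1525
  2       800.00       754.8094     1,509.6187       4,528.8562
  3       800.00       733.1805     2,199.5416       8,798.1666
  4       800.00       712.1715     2,848.6860      14,243.4298
  5       800.00       691.7644     3,458.8222      20,752.9331
  6       800.00       671.9421     4,031.6529      28,221.5701
  7       800.00       652.6879     4,568.8150      36,550.5198
  8    10,800.00     8,558.8014    68,470.4110     616,233.6991
  Σ                 13,552.4335    87,864.6236     730,883.3272
P = 13,552.4335.
Convexity = Σ t(t+1)·PV / [P·(1+y)²] = 730,883.3272 / (13,552.4335 × 1.059870) = 50.88363.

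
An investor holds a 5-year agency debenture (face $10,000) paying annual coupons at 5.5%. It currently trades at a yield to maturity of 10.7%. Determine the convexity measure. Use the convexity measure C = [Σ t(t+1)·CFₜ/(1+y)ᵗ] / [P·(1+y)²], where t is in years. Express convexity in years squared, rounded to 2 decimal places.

With y = 0.107:
  t   CF        PV=CF/(1+0.107)^t    t·PV        t(t+1)·PV
  1       550.00       496.8383       496.8383         993.6766
  2       550.00       448.8151       897.6302       2,692.8905
  3       550.00       405.4337     1,216.3010       4,865.2042
  4       550.00       366.2454     1,464.9817       7,324.9085
  5    10,550.00     6,346.2088    31,731.0439     190,386.2632
  Σ                  8,063.5413    35,806.7951     206,262.9430
P = 8,063.5413.
Convexity = Σ t(t+1)·PV / [P·(1+y)²] = 206,262.9430 / (8,063.5413 × 1.225449) = 20.87373.

20.87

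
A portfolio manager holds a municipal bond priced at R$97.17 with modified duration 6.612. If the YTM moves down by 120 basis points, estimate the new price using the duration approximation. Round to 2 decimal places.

Duration approximation: ΔP/P ≈ -D_mod · Δy = -6.612 × (-0.012) = +0.079344.
New price ≈ 97.17 × (1 + 0.079344) = 104.87985648.

R$104.88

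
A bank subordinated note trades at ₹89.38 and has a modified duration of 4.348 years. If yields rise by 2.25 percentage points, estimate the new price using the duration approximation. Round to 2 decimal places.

Duration approximation: ΔP/P ≈ -D_mod · Δy = -4.348 × (+0.0225) = -0.097830.
New price ≈ 89.38 × (1 - 0.097830) = 80.6359546.

₹80.64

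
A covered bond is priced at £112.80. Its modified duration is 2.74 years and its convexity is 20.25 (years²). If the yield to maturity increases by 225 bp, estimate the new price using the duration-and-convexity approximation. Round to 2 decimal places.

Duration effect: -D_mod·Δy = -2.74 × (+0.0225) = -0.061650
Convexity effect: ½·C·(Δy)² = 0.5 × 20.25 × (0.0225)² = +0.00512578125
ΔP/P ≈ -0.061650 + 0.00512578125 = -0.05652421875
New price ≈ 112.80 × (1 - 0.05652421875) = 106.424068125.

£106.42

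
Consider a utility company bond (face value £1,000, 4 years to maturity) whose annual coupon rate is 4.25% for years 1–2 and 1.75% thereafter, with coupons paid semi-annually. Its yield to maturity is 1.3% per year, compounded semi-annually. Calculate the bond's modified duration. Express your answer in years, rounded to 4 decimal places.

3.7361 years

Periodic yield y = 0.0065. First find Macaulay duration:
  t   CF        PV=CF/(1+0.0065)^t    t·PV
  1        21.25        21.1128        21.1128
  2        21.25        20.9764        41.9528
  3        21.25        20.8410        62.5229
  4        21.25        20.7064        82.8255
  5         8.75         8.4711        42.3554
  6         8.75         8.4164        50.4983
  7         8.75         8.3620        58.5342
  8     1,008.75       957.7967     7,662.3732
  Σ                  1,066.6827     8,022.1750
P = 1,066.6827; Macaulay duration = 8,022.1750 / 1,066.6827 = 7.52068 half-year periods = 3.76034 years.
Modified duration = D_Mac / (1 + y) = 3.76034 / 1.0065 = 3.73605 years.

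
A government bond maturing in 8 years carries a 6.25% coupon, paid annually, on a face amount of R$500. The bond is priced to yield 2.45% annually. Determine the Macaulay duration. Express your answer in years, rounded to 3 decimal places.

Periodic yield y = 0.0245. Discount each cash flow and weight by its year:
  t   CF        PV=CF/(1+0.0245)^t    t·PV
  1        31.25        30.5027        30.5027
  2        31.25        29.7732        59.5465
  3        31.25        29.0612        87.1837
  4        31.25        28.3663       113.4651
  5        31.25        27.6879       138.4396
  6        31.25        27.0258       162.1547
  7        31.25        26.3795       184.6564
  8       531.25       437.7269     3,501.8152
  Σ                    636.5235     4,277.7638
Price P = Σ PV = 636.5235.
Macaulay duration = Σ(t·PV) / P = 4,277.7638 / 636.5235 = 6.72051 years.

6.721 years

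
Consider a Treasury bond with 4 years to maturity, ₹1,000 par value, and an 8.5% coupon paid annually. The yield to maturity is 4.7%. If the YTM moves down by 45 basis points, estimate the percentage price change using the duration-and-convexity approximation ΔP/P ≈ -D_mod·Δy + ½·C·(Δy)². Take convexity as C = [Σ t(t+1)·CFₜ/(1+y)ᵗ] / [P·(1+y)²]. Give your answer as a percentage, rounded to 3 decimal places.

With y = 0.047:
  t   CF        PV=CF/(1+0.047)^t    t·PV        t(t+1)·PV
  1        85.00        81.1843        81.1843         162.3687
  2        85.00        77.5400       155.0799         465.2397
  3        85.00        74.0592       222.1775         888.7101
  4     1,085.00       902.9070     3,611.6279      18,058.1396
  Σ                  1,135.6905     4,070.0697      19,574.4582
P = 1,135.6905; D_Mac = 3.58378 yrs; D_mod = 3.42291 yrs; C = 15.72304.
Duration effect: -3.42291 × (-0.0045) = +0.015403
Convexity effect: 0.5 × 15.72304 × (-0.0045)² = +0.0001592
ΔP/P ≈ +0.015403 + 0.0001592 = +0.015562 = +1.5562%.

+1.556%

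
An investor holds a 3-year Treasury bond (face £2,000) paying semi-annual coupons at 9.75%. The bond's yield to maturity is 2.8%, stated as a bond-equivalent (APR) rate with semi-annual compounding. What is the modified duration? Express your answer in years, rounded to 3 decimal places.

2.667 years

Periodic yield y = 0.014. First find Macaulay duration:
  t   CF        PV=CF/(1+0.014)^t    t·PV
  1        97.50        96.1538        96.1538
  2        97.50        94.8263       189.6526
  3        97.50        93.5170       280.5511
  4        97.50        92.2259       368.9035
  5        97.50        90.9525       454.7627
  6     2,097.50     1,929.6309    11,577.7853
  Σ                  2,397.3065    12,967.8090
P = 2,397.3065; Macaulay duration = 12,967.8090 / 2,397.3065 = 5.40932 half-year periods = 2.70466 years.
Modified duration = D_Mac / (1 + y) = 2.70466 / 1.014 = 2.66732 years.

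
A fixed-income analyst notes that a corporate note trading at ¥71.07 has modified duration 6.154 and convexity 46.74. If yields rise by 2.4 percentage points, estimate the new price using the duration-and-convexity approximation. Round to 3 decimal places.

¥61.530

Duration effect: -D_mod·Δy = -6.154 × (+0.024) = -0.147696
Convexity effect: ½·C·(Δy)² = 0.5 × 46.74 × (0.024)² = +0.01346112
ΔP/P ≈ -0.147696 + 0.01346112 = -0.13423488
New price ≈ 71.07 × (1 - 0.13423488) = 61.5299270784.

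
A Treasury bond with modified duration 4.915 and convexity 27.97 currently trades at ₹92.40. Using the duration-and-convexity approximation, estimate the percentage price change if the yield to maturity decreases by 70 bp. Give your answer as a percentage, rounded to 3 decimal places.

+3.509%

Duration effect: -D_mod·Δy = -4.915 × (-0.007) = +0.034405
Convexity effect: ½·C·(Δy)² = 0.5 × 27.97 × (-0.007)² = +0.000685265
ΔP/P ≈ +0.034405 + 0.000685265 = +0.035090265
= +3.5090265%.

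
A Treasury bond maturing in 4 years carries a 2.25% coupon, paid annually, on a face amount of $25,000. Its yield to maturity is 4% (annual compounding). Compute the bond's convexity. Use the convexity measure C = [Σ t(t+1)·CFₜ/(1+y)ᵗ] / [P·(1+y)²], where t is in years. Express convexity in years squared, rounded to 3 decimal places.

With y = 0.04:
  t   CF        PV=CF/(1+0.04)^t    t·PV        t(t+1)·PV
  1       562.50       540.8654       540.8654       1,081.7308
  2       562.50       520.0629     1,040.1257       3,120.3772
  3       562.50       500.0605     1,500.1814       6,000.7254
  4    25,562.50    21,850.9321    87,403.7285     437,018.6427
  Σ                 23,411.9208    90,484.9010     447,221.4761
P = 23,411.9208.
Convexity = Σ t(t+1)·PV / [P·(1+y)²] = 447,221.4761 / (23,411.9208 × 1.081600) = 17.66115.

17.661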